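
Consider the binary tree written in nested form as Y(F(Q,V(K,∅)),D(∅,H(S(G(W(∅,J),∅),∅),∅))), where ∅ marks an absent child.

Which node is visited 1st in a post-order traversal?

Post-order visits the left subtree, then the right subtree, then the node.
At Y: go left to F.
  At F: go left to Q.
    Q is a leaf — visit Q.
  At F: go right to V.
    At V: go left to K.
      K is a leaf — visit K.
    At V: no right child.
    Visit V.
  Visit F.
At Y: go right to D.
  At D: no left child.
  At D: go right to H.
    At H: go left to S.
      At S: go left to G.
        At G: go left to W.
          At W: no left child.
          At W: go right to J.
            J is a leaf — visit J.
          Visit W.
        At G: no right child.
        Visit G.
      At S: no right child.
      Visit S.
    At H: no right child.
    Visit H.
  Visit D.
Visit Y.
Full post-order sequence: Q, K, V, F, J, W, G, S, H, D, Y.

Q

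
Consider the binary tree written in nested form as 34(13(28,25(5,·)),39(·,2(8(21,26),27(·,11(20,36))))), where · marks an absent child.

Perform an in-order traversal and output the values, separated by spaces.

28 13 5 25 34 39 21 8 26 2 27 20 11 36

In-order visits the left subtree, then the node, then the right subtree.
At 34: go left to 13.
  At 13: go left to 28.
    28 is a leaf — visit 28.
  Visit 13.
  At 13: go right to 25.
    At 25: go left to 5.
      5 is a leaf — visit 5.
    Visit 25.
    At 25: no right child.
Visit 34.
At 34: go right to 39.
  At 39: no left child.
  Visit 39.
  At 39: go right to 2.
    At 2: go left to 8.
      At 8: go left to 21.
        21 is a leaf — visit 21.
      Visit 8.
      At 8: go right to 26.
        26 is a leaf — visit 26.
    Visit 2.
    At 2: go right to 27.
      At 27: no left child.
      Visit 27.
      At 27: go right to 11.
        At 11: go left to 20.
          20 is a leaf — visit 20.
        Visit 11.
        At 11: go right to 36.
          36 is a leaf — visit 36.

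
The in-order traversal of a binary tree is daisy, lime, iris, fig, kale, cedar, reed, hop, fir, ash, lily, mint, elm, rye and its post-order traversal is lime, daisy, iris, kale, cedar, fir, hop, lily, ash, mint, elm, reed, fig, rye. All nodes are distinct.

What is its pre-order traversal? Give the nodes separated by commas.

The last element of post-order is the root; it splits in-order into left and right subtrees.
Root rye: left subtree has 13 nodes {daisy, lime, iris, fig, kale, cedar, reed, hop, fir, ash, lily, mint, elm}, right has 0 { }.
  Root fig: left subtree has 3 nodes {daisy, lime, iris}, right has 9 {kale, cedar, reed, hop, fir, ash, lily, mint, elm}.
    Root iris: left subtree has 2 nodes {daisy, lime}, right has 0 { }.
      Root daisy: left subtree has 0 nodes { }, right has 1 {lime}.
    Root reed: left subtree has 2 nodes {kale, cedar}, right has 6 {hop, fir, ash, lily, mint, elm}.
      Root cedar: left subtree has 1 node {kale}, right has 0 { }.
      Root elm: left subtree has 5 nodes {hop, fir, ash, lily, mint}, right has 0 { }.
        Root mint: left subtree has 4 nodes {hop, fir, ash, lily}, right has 0 { }.
          Root ash: left subtree has 2 nodes {hop, fir}, right has 1 {lily}.
            Root hop: left subtree has 0 nodes { }, right has 1 {fir}.

rye, fig, iris, daisy, lime, reed, cedar, kale, elm, mint, ash, hop, fir, lily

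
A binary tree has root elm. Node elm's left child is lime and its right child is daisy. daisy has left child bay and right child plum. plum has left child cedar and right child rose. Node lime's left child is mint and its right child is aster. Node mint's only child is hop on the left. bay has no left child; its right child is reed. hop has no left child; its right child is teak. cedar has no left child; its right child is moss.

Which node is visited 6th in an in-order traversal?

In-order visits the left subtree, then the node, then the right subtree.
At elm: go left to lime.
  At lime: go left to mint.
    At mint: go left to hop.
      At hop: no left child.
      Visit hop.
      At hop: go right to teak.
        teak is a leaf — visit teak.
    Visit mint.
    At mint: no right child.
  Visit lime.
  At lime: go right to aster.
    aster is a leaf — visit aster.
Visit elm.
At elm: go right to daisy.
  At daisy: go left to bay.
    At bay: no left child.
    Visit bay.
    At bay: go right to reed.
      reed is a leaf — visit reed.
  Visit daisy.
  At daisy: go right to plum.
    At plum: go left to cedar.
      At cedar: no left child.
      Visit cedar.
      At cedar: go right to moss.
        moss is a leaf — visit moss.
    Visit plum.
    At plum: go right to rose.
      rose is a leaf — visit rose.
Full in-order sequence: hop, teak, mint, lime, aster, elm, bay, reed, daisy, cedar, moss, plum, rose.

elm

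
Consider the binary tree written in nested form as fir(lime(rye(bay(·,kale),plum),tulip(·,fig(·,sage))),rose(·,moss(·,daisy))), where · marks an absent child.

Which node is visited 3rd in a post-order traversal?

plum

Post-order visits the left subtree, then the right subtree, then the node.
At fir: go left to lime.
  At lime: go left to rye.
    At rye: go left to bay.
      At bay: no left child.
      At bay: go right to kale.
        kale is a leaf — visit kale.
      Visit bay.
    At rye: go right to plum.
      plum is a leaf — visit plum.
    Visit rye.
  At lime: go right to tulip.
    At tulip: no left child.
    At tulip: go right to fig.
      At fig: no left child.
      At fig: go right to sage.
        sage is a leaf — visit sage.
      Visit fig.
    Visit tulip.
  Visit lime.
At fir: go right to rose.
  At rose: no left child.
  At rose: go right to moss.
    At moss: no left child.
    At moss: go right to daisy.
      daisy is a leaf — visit daisy.
    Visit moss.
  Visit rose.
Visit fir.
Full post-order sequence: kale, bay, plum, rye, sage, fig, tulip, lime, daisy, moss, rose, fir.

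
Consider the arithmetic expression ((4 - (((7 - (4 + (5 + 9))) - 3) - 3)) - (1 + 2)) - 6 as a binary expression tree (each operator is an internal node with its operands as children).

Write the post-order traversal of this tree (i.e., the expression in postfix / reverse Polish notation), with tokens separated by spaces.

Post-order on an expression tree gives postfix notation: for each operator, emit left operand, right operand, then the operator.

4 7 4 5 9 + + - 3 - 3 - - 1 2 + - 6 -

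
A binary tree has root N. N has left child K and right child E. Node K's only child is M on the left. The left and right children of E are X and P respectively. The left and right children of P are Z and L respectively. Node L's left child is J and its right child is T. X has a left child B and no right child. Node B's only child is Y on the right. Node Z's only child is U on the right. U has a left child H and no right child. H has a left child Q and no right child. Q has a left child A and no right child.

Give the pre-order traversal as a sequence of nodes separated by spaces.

N K M E X B Y P Z U H Q A L J T

Pre-order visits the node, then its left subtree, then its right subtree.
Visit N.
At N: go left to K.
  Visit K.
  At K: go left to M.
    M is a leaf — visit M.
  At K: no right child.
At N: go right to E.
  Visit E.
  At E: go left to X.
    Visit X.
    At X: go left to B.
      Visit B.
      At B: no left child.
      At B: go right to Y.
        Y is a leaf — visit Y.
    At X: no right child.
  At E: go right to P.
    Visit P.
    At P: go left to Z.
      Visit Z.
      At Z: no left child.
      At Z: go right to U.
        Visit U.
        At U: go left to H.
          Visit H.
          At H: go left to Q.
            Visit Q.
            At Q: go left to A.
              A is a leaf — visit A.
            At Q: no right child.
          At H: no right child.
        At U: no right child.
    At P: go right to L.
      Visit L.
      At L: go left to J.
        J is a leaf — visit J.
      At L: go right to T.
        T is a leaf — visit T.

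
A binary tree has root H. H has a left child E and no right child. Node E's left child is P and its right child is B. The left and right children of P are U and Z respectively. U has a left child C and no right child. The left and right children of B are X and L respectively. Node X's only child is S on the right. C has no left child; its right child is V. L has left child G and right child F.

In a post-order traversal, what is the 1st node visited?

Post-order visits the left subtree, then the right subtree, then the node.
At H: go left to E.
  At E: go left to P.
    At P: go left to U.
      At U: go left to C.
        At C: no left child.
        At C: go right to V.
          V is a leaf — visit V.
        Visit C.
      At U: no right child.
      Visit U.
    At P: go right to Z.
      Z is a leaf — visit Z.
    Visit P.
  At E: go right to B.
    At B: go left to X.
      At X: no left child.
      At X: go right to S.
        S is a leaf — visit S.
      Visit X.
    At B: go right to L.
      At L: go left to G.
        G is a leaf — visit G.
      At L: go right to F.
        F is a leaf — visit F.
      Visit L.
    Visit B.
  Visit E.
At H: no right child.
Visit H.
Full post-order sequence: V, C, U, Z, P, S, X, G, F, L, B, E, H.

V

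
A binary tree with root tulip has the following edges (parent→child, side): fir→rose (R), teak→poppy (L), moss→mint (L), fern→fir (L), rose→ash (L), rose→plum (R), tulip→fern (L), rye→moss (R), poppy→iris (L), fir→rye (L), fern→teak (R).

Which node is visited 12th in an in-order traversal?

tulip

In-order visits the left subtree, then the node, then the right subtree.
At tulip: go left to fern.
  At fern: go left to fir.
    At fir: go left to rye.
      At rye: no left child.
      Visit rye.
      At rye: go right to moss.
        At moss: go left to mint.
          mint is a leaf — visit mint.
        Visit moss.
        At moss: no right child.
    Visit fir.
    At fir: go right to rose.
      At rose: go left to ash.
        ash is a leaf — visit ash.
      Visit rose.
      At rose: go right to plum.
        plum is a leaf — visit plum.
  Visit fern.
  At fern: go right to teak.
    At teak: go left to poppy.
      At poppy: go left to iris.
        iris is a leaf — visit iris.
      Visit poppy.
      At poppy: no right child.
    Visit teak.
    At teak: no right child.
Visit tulip.
At tulip: no right child.
Full in-order sequence: rye, mint, moss, fir, ash, rose, plum, fern, iris, poppy, teak, tulip.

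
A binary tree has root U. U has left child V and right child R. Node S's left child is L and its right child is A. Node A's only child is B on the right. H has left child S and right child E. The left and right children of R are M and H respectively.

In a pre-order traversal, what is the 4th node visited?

Pre-order visits the node, then its left subtree, then its right subtree.
Visit U.
At U: go left to V.
  V is a leaf — visit V.
At U: go right to R.
  Visit R.
  At R: go left to M.
    M is a leaf — visit M.
  At R: go right to H.
    Visit H.
    At H: go left to S.
      Visit S.
      At S: go left to L.
        L is a leaf — visit L.
      At S: go right to A.
        Visit A.
        At A: no left child.
        At A: go right to B.
          B is a leaf — visit B.
    At H: go right to E.
      E is a leaf — visit E.
Full pre-order sequence: U, V, R, M, H, S, L, A, B, E.

M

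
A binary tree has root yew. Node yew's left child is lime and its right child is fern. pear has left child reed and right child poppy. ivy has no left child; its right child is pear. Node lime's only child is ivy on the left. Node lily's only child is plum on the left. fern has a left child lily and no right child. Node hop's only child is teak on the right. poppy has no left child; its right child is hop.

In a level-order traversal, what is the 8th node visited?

reed

Level-order visits nodes level by level from the root, left to right within each level.
Level 0: yew
Level 1: lime, fern
Level 2: ivy, lily
Level 3: pear, plum
Level 4: reed, poppy
Level 5: hop
Level 6: teak
Full level-order sequence: yew, lime, fern, ivy, lily, pear, plum, reed, poppy, hop, teak.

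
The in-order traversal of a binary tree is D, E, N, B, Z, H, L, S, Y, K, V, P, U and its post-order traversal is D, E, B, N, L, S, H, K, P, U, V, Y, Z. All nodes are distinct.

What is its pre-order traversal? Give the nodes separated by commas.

Z, N, E, D, B, Y, H, S, L, V, K, U, P

The last element of post-order is the root; it splits in-order into left and right subtrees.
Root Z: left subtree has 4 nodes {D, E, N, B}, right has 8 {H, L, S, Y, K, V, P, U}.
  Root N: left subtree has 2 nodes {D, E}, right has 1 {B}.
    Root E: left subtree has 1 node {D}, right has 0 { }.
  Root Y: left subtree has 3 nodes {H, L, S}, right has 4 {K, V, P, U}.
    Root H: left subtree has 0 nodes { }, right has 2 {L, S}.
      Root S: left subtree has 1 node {L}, right has 0 { }.
    Root V: left subtree has 1 node {K}, right has 2 {P, U}.
      Root U: left subtree has 1 node {P}, right has 0 { }.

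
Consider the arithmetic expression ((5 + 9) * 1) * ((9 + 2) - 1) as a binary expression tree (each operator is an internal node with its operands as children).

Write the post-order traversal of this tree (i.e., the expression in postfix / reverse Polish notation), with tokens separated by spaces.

5 9 + 1 * 9 2 + 1 - *

Post-order on an expression tree gives postfix notation: for each operator, emit left operand, right operand, then the operator.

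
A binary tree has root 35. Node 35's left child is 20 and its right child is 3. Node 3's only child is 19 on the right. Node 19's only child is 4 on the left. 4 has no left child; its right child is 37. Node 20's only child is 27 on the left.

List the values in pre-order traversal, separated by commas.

35, 20, 27, 3, 19, 4, 37

Pre-order visits the node, then its left subtree, then its right subtree.
Visit 35.
At 35: go left to 20.
  Visit 20.
  At 20: go left to 27.
    27 is a leaf — visit 27.
  At 20: no right child.
At 35: go right to 3.
  Visit 3.
  At 3: no left child.
  At 3: go right to 19.
    Visit 19.
    At 19: go left to 4.
      Visit 4.
      At 4: no left child.
      At 4: go right to 37.
        37 is a leaf — visit 37.
    At 19: no right child.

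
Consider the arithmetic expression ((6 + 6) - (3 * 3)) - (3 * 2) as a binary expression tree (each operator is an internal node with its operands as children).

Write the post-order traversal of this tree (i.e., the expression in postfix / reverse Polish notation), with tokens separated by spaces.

Post-order on an expression tree gives postfix notation: for each operator, emit left operand, right operand, then the operator.

6 6 + 3 3 * - 3 2 * -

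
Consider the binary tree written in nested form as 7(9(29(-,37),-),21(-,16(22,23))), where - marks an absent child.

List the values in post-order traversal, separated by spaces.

37 29 9 22 23 16 21 7

Post-order visits the left subtree, then the right subtree, then the node.
At 7: go left to 9.
  At 9: go left to 29.
    At 29: no left child.
    At 29: go right to 37.
      37 is a leaf — visit 37.
    Visit 29.
  At 9: no right child.
  Visit 9.
At 7: go right to 21.
  At 21: no left child.
  At 21: go right to 16.
    At 16: go left to 22.
      22 is a leaf — visit 22.
    At 16: go right to 23.
      23 is a leaf — visit 23.
    Visit 16.
  Visit 21.
Visit 7.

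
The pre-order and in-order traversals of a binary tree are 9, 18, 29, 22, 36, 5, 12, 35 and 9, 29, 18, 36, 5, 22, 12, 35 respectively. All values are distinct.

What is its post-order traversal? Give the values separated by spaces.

The first element of pre-order is the root; it splits in-order into left and right subtrees.
Root 9: left subtree has 0 nodes { }, right has 7 {29, 18, 36, 5, 22, 12, 35}.
  Root 18: left subtree has 1 node {29}, right has 5 {36, 5, 22, 12, 35}.
    Root 22: left subtree has 2 nodes {36, 5}, right has 2 {12, 35}.
      Root 36: left subtree has 0 nodes { }, right has 1 {5}.
      Root 12: left subtree has 0 nodes { }, right has 1 {35}.

29 5 36 35 12 22 18 9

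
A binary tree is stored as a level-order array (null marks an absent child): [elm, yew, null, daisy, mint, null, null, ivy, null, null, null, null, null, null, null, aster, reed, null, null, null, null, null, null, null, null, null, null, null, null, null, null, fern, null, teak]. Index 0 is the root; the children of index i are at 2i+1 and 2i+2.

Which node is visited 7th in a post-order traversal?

Post-order visits the left subtree, then the right subtree, then the node.
At elm: go left to yew.
  At yew: go left to daisy.
    At daisy: go left to ivy.
      At ivy: go left to aster.
        At aster: go left to fern.
          fern is a leaf — visit fern.
        At aster: no right child.
        Visit aster.
      At ivy: go right to reed.
        At reed: go left to teak.
          teak is a leaf — visit teak.
        At reed: no right child.
        Visit reed.
      Visit ivy.
    At daisy: no right child.
    Visit daisy.
  At yew: go right to mint.
    mint is a leaf — visit mint.
  Visit yew.
At elm: no right child.
Visit elm.
Full post-order sequence: fern, aster, teak, reed, ivy, daisy, mint, yew, elm.

mint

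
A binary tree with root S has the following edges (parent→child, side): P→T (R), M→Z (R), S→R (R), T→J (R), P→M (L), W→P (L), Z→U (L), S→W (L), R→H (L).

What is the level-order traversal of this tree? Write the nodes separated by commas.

S, W, R, P, H, M, T, Z, J, U

Level-order visits nodes level by level from the root, left to right within each level.
Level 0: S
Level 1: W, R
Level 2: P, H
Level 3: M, T
Level 4: Z, J
Level 5: U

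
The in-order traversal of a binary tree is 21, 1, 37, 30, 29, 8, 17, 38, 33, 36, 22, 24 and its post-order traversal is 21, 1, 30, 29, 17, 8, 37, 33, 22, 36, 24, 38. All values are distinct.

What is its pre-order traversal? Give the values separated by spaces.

The last element of post-order is the root; it splits in-order into left and right subtrees.
Root 38: left subtree has 7 nodes {21, 1, 37, 30, 29, 8, 17}, right has 4 {33, 36, 22, 24}.
  Root 37: left subtree has 2 nodes {21, 1}, right has 4 {30, 29, 8, 17}.
    Root 1: left subtree has 1 node {21}, right has 0 { }.
    Root 8: left subtree has 2 nodes {30, 29}, right has 1 {17}.
      Root 29: left subtree has 1 node {30}, right has 0 { }.
  Root 24: left subtree has 3 nodes {33, 36, 22}, right has 0 { }.
    Root 36: left subtree has 1 node {33}, right has 1 {22}.

38 37 1 21 8 29 30 17 24 36 33 22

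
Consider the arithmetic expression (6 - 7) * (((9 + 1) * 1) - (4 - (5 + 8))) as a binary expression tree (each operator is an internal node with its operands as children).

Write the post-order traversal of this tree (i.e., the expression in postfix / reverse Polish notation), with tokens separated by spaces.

6 7 - 9 1 + 1 * 4 5 8 + - - *

Post-order on an expression tree gives postfix notation: for each operator, emit left operand, right operand, then the operator.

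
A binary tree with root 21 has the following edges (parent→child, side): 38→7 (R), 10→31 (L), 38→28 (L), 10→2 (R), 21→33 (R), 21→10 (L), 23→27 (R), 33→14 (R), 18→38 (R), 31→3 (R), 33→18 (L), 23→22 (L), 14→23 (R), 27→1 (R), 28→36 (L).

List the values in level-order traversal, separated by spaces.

Level-order visits nodes level by level from the root, left to right within each level.
Level 0: 21
Level 1: 10, 33
Level 2: 31, 2, 18, 14
Level 3: 3, 38, 23
Level 4: 28, 7, 22, 27
Level 5: 36, 1

21 10 33 31 2 18 14 3 38 23 28 7 22 27 36 1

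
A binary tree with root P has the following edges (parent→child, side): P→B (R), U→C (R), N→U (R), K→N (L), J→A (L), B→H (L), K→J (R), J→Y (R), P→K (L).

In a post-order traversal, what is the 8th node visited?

H

Post-order visits the left subtree, then the right subtree, then the node.
At P: go left to K.
  At K: go left to N.
    At N: no left child.
    At N: go right to U.
      At U: no left child.
      At U: go right to C.
        C is a leaf — visit C.
      Visit U.
    Visit N.
  At K: go right to J.
    At J: go left to A.
      A is a leaf — visit A.
    At J: go right to Y.
      Y is a leaf — visit Y.
    Visit J.
  Visit K.
At P: go right to B.
  At B: go left to H.
    H is a leaf — visit H.
  At B: no right child.
  Visit B.
Visit P.
Full post-order sequence: C, U, N, A, Y, J, K, H, B, P.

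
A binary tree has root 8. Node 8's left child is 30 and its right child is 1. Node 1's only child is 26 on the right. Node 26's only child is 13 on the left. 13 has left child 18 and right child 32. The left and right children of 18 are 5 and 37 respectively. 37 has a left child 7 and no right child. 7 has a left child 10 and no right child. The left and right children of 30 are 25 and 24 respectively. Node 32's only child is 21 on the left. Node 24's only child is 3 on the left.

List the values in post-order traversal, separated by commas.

Post-order visits the left subtree, then the right subtree, then the node.
At 8: go left to 30.
  At 30: go left to 25.
    25 is a leaf — visit 25.
  At 30: go right to 24.
    At 24: go left to 3.
      3 is a leaf — visit 3.
    At 24: no right child.
    Visit 24.
  Visit 30.
At 8: go right to 1.
  At 1: no left child.
  At 1: go right to 26.
    At 26: go left to 13.
      At 13: go left to 18.
        At 18: go left to 5.
          5 is a leaf — visit 5.
        At 18: go right to 37.
          At 37: go left to 7.
            At 7: go left to 10.
              10 is a leaf — visit 10.
            At 7: no right child.
            Visit 7.
          At 37: no right child.
          Visit 37.
        Visit 18.
      At 13: go right to 32.
        At 32: go left to 21.
          21 is a leaf — visit 21.
        At 32: no right child.
        Visit 32.
      Visit 13.
    At 26: no right child.
    Visit 26.
  Visit 1.
Visit 8.

25, 3, 24, 30, 5, 10, 7, 37, 18, 21, 32, 13, 26, 1, 8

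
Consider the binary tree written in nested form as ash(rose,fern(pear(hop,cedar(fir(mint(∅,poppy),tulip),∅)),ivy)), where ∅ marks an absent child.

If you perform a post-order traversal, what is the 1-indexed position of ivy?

Post-order visits the left subtree, then the right subtree, then the node.
At ash: go left to rose.
  rose is a leaf — visit rose.
At ash: go right to fern.
  At fern: go left to pear.
    At pear: go left to hop.
      hop is a leaf — visit hop.
    At pear: go right to cedar.
      At cedar: go left to fir.
        At fir: go left to mint.
          At mint: no left child.
          At mint: go right to poppy.
            poppy is a leaf — visit poppy.
          Visit mint.
        At fir: go right to tulip.
          tulip is a leaf — visit tulip.
        Visit fir.
      At cedar: no right child.
      Visit cedar.
    Visit pear.
  At fern: go right to ivy.
    ivy is a leaf — visit ivy.
  Visit fern.
Visit ash.
Full post-order sequence: rose, hop, poppy, mint, tulip, fir, cedar, pear, ivy, fern, ash.

9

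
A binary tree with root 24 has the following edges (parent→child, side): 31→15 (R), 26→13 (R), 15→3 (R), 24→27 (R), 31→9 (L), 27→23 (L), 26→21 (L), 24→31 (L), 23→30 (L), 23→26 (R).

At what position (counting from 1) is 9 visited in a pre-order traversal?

3

Pre-order visits the node, then its left subtree, then its right subtree.
Visit 24.
At 24: go left to 31.
  Visit 31.
  At 31: go left to 9.
    9 is a leaf — visit 9.
  At 31: go right to 15.
    Visit 15.
    At 15: no left child.
    At 15: go right to 3.
      3 is a leaf — visit 3.
At 24: go right to 27.
  Visit 27.
  At 27: go left to 23.
    Visit 23.
    At 23: go left to 30.
      30 is a leaf — visit 30.
    At 23: go right to 26.
      Visit 26.
      At 26: go left to 21.
        21 is a leaf — visit 21.
      At 26: go right to 13.
        13 is a leaf — visit 13.
  At 27: no right child.
Full pre-order sequence: 24, 31, 9, 15, 3, 27, 23, 30, 26, 21, 13.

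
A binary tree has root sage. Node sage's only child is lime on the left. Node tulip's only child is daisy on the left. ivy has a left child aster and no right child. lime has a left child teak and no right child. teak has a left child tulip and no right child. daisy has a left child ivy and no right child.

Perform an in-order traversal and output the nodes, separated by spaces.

In-order visits the left subtree, then the node, then the right subtree.
At sage: go left to lime.
  At lime: go left to teak.
    At teak: go left to tulip.
      At tulip: go left to daisy.
        At daisy: go left to ivy.
          At ivy: go left to aster.
            aster is a leaf — visit aster.
          Visit ivy.
          At ivy: no right child.
        Visit daisy.
        At daisy: no right child.
      Visit tulip.
      At tulip: no right child.
    Visit teak.
    At teak: no right child.
  Visit lime.
  At lime: no right child.
Visit sage.
At sage: no right child.

aster ivy daisy tulip teak lime sage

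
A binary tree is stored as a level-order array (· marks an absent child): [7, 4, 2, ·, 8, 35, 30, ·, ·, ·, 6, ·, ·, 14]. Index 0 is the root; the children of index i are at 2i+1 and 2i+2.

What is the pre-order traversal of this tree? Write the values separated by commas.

Pre-order visits the node, then its left subtree, then its right subtree.
Visit 7.
At 7: go left to 4.
  Visit 4.
  At 4: no left child.
  At 4: go right to 8.
    Visit 8.
    At 8: no left child.
    At 8: go right to 6.
      6 is a leaf — visit 6.
At 7: go right to 2.
  Visit 2.
  At 2: go left to 35.
    35 is a leaf — visit 35.
  At 2: go right to 30.
    Visit 30.
    At 30: go left to 14.
      14 is a leaf — visit 14.
    At 30: no right child.

7, 4, 8, 6, 2, 35, 30, 14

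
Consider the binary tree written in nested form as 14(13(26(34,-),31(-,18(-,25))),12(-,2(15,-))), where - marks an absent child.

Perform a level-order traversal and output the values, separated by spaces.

14 13 12 26 31 2 34 18 15 25

Level-order visits nodes level by level from the root, left to right within each level.
Level 0: 14
Level 1: 13, 12
Level 2: 26, 31, 2
Level 3: 34, 18, 15
Level 4: 25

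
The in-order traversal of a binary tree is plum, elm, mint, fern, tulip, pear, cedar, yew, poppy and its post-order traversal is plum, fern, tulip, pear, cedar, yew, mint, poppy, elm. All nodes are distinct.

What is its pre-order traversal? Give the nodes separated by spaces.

elm plum poppy mint yew cedar pear tulip fern

The last element of post-order is the root; it splits in-order into left and right subtrees.
Root elm: left subtree has 1 node {plum}, right has 7 {mint, fern, tulip, pear, cedar, yew, poppy}.
  Root poppy: left subtree has 6 nodes {mint, fern, tulip, pear, cedar, yew}, right has 0 { }.
    Root mint: left subtree has 0 nodes { }, right has 5 {fern, tulip, pear, cedar, yew}.
      Root yew: left subtree has 4 nodes {fern, tulip, pear, cedar}, right has 0 { }.
        Root cedar: left subtree has 3 nodes {fern, tulip, pear}, right has 0 { }.
          Root pear: left subtree has 2 nodes {fern, tulip}, right has 0 { }.
            Root tulip: left subtree has 1 node {fern}, right has 0 { }.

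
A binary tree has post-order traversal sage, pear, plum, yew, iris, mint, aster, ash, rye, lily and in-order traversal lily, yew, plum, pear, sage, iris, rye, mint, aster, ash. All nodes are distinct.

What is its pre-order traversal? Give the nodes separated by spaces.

The last element of post-order is the root; it splits in-order into left and right subtrees.
Root lily: left subtree has 0 nodes { }, right has 9 {yew, plum, pear, sage, iris, rye, mint, aster, ash}.
  Root rye: left subtree has 5 nodes {yew, plum, pear, sage, iris}, right has 3 {mint, aster, ash}.
    Root iris: left subtree has 4 nodes {yew, plum, pear, sage}, right has 0 { }.
      Root yew: left subtree has 0 nodes { }, right has 3 {plum, pear, sage}.
        Root plum: left subtree has 0 nodes { }, right has 2 {pear, sage}.
          Root pear: left subtree has 0 nodes { }, right has 1 {sage}.
    Root ash: left subtree has 2 nodes {mint, aster}, right has 0 { }.
      Root aster: left subtree has 1 node {mint}, right has 0 { }.

lily rye iris yew plum pear sage ash aster mint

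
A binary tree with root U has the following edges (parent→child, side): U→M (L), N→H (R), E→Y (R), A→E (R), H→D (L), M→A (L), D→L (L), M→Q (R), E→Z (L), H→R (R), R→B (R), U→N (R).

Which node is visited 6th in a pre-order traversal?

Y

Pre-order visits the node, then its left subtree, then its right subtree.
Visit U.
At U: go left to M.
  Visit M.
  At M: go left to A.
    Visit A.
    At A: no left child.
    At A: go right to E.
      Visit E.
      At E: go left to Z.
        Z is a leaf — visit Z.
      At E: go right to Y.
        Y is a leaf — visit Y.
  At M: go right to Q.
    Q is a leaf — visit Q.
At U: go right to N.
  Visit N.
  At N: no left child.
  At N: go right to H.
    Visit H.
    At H: go left to D.
      Visit D.
      At D: go left to L.
        L is a leaf — visit L.
      At D: no right child.
    At H: go right to R.
      Visit R.
      At R: no left child.
      At R: go right to B.
        B is a leaf — visit B.
Full pre-order sequence: U, M, A, E, Z, Y, Q, N, H, D, L, R, B.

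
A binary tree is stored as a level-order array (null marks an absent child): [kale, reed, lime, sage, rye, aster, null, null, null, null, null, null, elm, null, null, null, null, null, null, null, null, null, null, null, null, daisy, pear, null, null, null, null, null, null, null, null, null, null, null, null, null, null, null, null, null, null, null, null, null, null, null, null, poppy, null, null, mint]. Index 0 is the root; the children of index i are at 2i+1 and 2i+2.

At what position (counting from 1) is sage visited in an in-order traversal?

In-order visits the left subtree, then the node, then the right subtree.
At kale: go left to reed.
  At reed: go left to sage.
    sage is a leaf — visit sage.
  Visit reed.
  At reed: go right to rye.
    rye is a leaf — visit rye.
Visit kale.
At kale: go right to lime.
  At lime: go left to aster.
    At aster: no left child.
    Visit aster.
    At aster: go right to elm.
      At elm: go left to daisy.
        At daisy: go left to poppy.
          poppy is a leaf — visit poppy.
        Visit daisy.
        At daisy: no right child.
      Visit elm.
      At elm: go right to pear.
        At pear: no left child.
        Visit pear.
        At pear: go right to mint.
          mint is a leaf — visit mint.
  Visit lime.
  At lime: no right child.
Full in-order sequence: sage, reed, rye, kale, aster, poppy, daisy, elm, pear, mint, lime.

1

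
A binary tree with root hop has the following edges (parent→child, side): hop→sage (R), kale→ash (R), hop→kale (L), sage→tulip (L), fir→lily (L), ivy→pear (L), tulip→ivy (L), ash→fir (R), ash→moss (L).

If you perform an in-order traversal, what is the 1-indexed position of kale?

1

In-order visits the left subtree, then the node, then the right subtree.
At hop: go left to kale.
  At kale: no left child.
  Visit kale.
  At kale: go right to ash.
    At ash: go left to moss.
      moss is a leaf — visit moss.
    Visit ash.
    At ash: go right to fir.
      At fir: go left to lily.
        lily is a leaf — visit lily.
      Visit fir.
      At fir: no right child.
Visit hop.
At hop: go right to sage.
  At sage: go left to tulip.
    At tulip: go left to ivy.
      At ivy: go left to pear.
        pear is a leaf — visit pear.
      Visit ivy.
      At ivy: no right child.
    Visit tulip.
    At tulip: no right child.
  Visit sage.
  At sage: no right child.
Full in-order sequence: kale, moss, ash, lily, fir, hop, pear, ivy, tulip, sage.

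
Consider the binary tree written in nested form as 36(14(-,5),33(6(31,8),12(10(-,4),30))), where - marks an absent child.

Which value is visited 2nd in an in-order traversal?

5

In-order visits the left subtree, then the node, then the right subtree.
At 36: go left to 14.
  At 14: no left child.
  Visit 14.
  At 14: go right to 5.
    5 is a leaf — visit 5.
Visit 36.
At 36: go right to 33.
  At 33: go left to 6.
    At 6: go left to 31.
      31 is a leaf — visit 31.
    Visit 6.
    At 6: go right to 8.
      8 is a leaf — visit 8.
  Visit 33.
  At 33: go right to 12.
    At 12: go left to 10.
      At 10: no left child.
      Visit 10.
      At 10: go right to 4.
        4 is a leaf — visit 4.
    Visit 12.
    At 12: go right to 30.
      30 is a leaf — visit 30.
Full in-order sequence: 14, 5, 36, 31, 6, 8, 33, 10, 4, 12, 30.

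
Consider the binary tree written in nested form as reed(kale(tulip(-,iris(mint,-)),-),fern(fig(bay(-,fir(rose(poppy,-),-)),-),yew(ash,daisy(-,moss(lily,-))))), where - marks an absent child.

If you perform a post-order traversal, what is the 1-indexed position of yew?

Post-order visits the left subtree, then the right subtree, then the node.
At reed: go left to kale.
  At kale: go left to tulip.
    At tulip: no left child.
    At tulip: go right to iris.
      At iris: go left to mint.
        mint is a leaf — visit mint.
      At iris: no right child.
      Visit iris.
    Visit tulip.
  At kale: no right child.
  Visit kale.
At reed: go right to fern.
  At fern: go left to fig.
    At fig: go left to bay.
      At bay: no left child.
      At bay: go right to fir.
        At fir: go left to rose.
          At rose: go left to poppy.
            poppy is a leaf — visit poppy.
          At rose: no right child.
          Visit rose.
        At fir: no right child.
        Visit fir.
      Visit bay.
    At fig: no right child.
    Visit fig.
  At fern: go right to yew.
    At yew: go left to ash.
      ash is a leaf — visit ash.
    At yew: go right to daisy.
      At daisy: no left child.
      At daisy: go right to moss.
        At moss: go left to lily.
          lily is a leaf — visit lily.
        At moss: no right child.
        Visit moss.
      Visit daisy.
    Visit yew.
  Visit fern.
Visit reed.
Full post-order sequence: mint, iris, tulip, kale, poppy, rose, fir, bay, fig, ash, lily, moss, daisy, yew, fern, reed.

14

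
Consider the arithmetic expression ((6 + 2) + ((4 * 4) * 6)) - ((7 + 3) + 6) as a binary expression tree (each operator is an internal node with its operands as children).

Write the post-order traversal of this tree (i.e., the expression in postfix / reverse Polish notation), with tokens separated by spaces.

6 2 + 4 4 * 6 * + 7 3 + 6 + -

Post-order on an expression tree gives postfix notation: for each operator, emit left operand, right operand, then the operator.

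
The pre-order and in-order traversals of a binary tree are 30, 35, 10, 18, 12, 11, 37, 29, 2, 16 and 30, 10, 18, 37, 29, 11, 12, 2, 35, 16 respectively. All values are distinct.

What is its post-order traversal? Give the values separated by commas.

29, 37, 11, 2, 12, 18, 10, 16, 35, 30

The first element of pre-order is the root; it splits in-order into left and right subtrees.
Root 30: left subtree has 0 nodes { }, right has 9 {10, 18, 37, 29, 11, 12, 2, 35, 16}.
  Root 35: left subtree has 7 nodes {10, 18, 37, 29, 11, 12, 2}, right has 1 {16}.
    Root 10: left subtree has 0 nodes { }, right has 6 {18, 37, 29, 11, 12, 2}.
      Root 18: left subtree has 0 nodes { }, right has 5 {37, 29, 11, 12, 2}.
        Root 12: left subtree has 3 nodes {37, 29, 11}, right has 1 {2}.
          Root 11: left subtree has 2 nodes {37, 29}, right has 0 { }.
            Root 37: left subtree has 0 nodes { }, right has 1 {29}.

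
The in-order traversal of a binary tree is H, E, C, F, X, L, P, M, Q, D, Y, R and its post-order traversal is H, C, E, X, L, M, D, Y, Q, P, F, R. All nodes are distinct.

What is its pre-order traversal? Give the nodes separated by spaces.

R F E H C P L X Q M Y D

The last element of post-order is the root; it splits in-order into left and right subtrees.
Root R: left subtree has 11 nodes {H, E, C, F, X, L, P, M, Q, D, Y}, right has 0 { }.
  Root F: left subtree has 3 nodes {H, E, C}, right has 7 {X, L, P, M, Q, D, Y}.
    Root E: left subtree has 1 node {H}, right has 1 {C}.
    Root P: left subtree has 2 nodes {X, L}, right has 4 {M, Q, D, Y}.
      Root L: left subtree has 1 node {X}, right has 0 { }.
      Root Q: left subtree has 1 node {M}, right has 2 {D, Y}.
        Root Y: left subtree has 1 node {D}, right has 0 { }.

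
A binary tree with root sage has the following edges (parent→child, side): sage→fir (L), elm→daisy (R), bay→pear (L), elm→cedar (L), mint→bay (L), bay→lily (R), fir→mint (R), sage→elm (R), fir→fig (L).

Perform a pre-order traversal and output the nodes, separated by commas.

Pre-order visits the node, then its left subtree, then its right subtree.
Visit sage.
At sage: go left to fir.
  Visit fir.
  At fir: go left to fig.
    fig is a leaf — visit fig.
  At fir: go right to mint.
    Visit mint.
    At mint: go left to bay.
      Visit bay.
      At bay: go left to pear.
        pear is a leaf — visit pear.
      At bay: go right to lily.
        lily is a leaf — visit lily.
    At mint: no right child.
At sage: go right to elm.
  Visit elm.
  At elm: go left to cedar.
    cedar is a leaf — visit cedar.
  At elm: go right to daisy.
    daisy is a leaf — visit daisy.

sage, fir, fig, mint, bay, pear, lily, elm, cedar, daisy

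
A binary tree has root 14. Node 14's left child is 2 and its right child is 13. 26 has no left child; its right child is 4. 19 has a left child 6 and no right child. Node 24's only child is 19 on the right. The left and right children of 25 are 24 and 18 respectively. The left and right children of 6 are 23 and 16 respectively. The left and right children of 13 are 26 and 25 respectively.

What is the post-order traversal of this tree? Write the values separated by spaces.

2 4 26 23 16 6 19 24 18 25 13 14

Post-order visits the left subtree, then the right subtree, then the node.
At 14: go left to 2.
  2 is a leaf — visit 2.
At 14: go right to 13.
  At 13: go left to 26.
    At 26: no left child.
    At 26: go right to 4.
      4 is a leaf — visit 4.
    Visit 26.
  At 13: go right to 25.
    At 25: go left to 24.
      At 24: no left child.
      At 24: go right to 19.
        At 19: go left to 6.
          At 6: go left to 23.
            23 is a leaf — visit 23.
          At 6: go right to 16.
            16 is a leaf — visit 16.
          Visit 6.
        At 19: no right child.
        Visit 19.
      Visit 24.
    At 25: go right to 18.
      18 is a leaf — visit 18.
    Visit 25.
  Visit 13.
Visit 14.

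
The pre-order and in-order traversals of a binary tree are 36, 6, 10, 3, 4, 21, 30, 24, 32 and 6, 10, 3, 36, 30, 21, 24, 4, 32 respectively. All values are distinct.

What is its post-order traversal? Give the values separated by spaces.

3 10 6 30 24 21 32 4 36

The first element of pre-order is the root; it splits in-order into left and right subtrees.
Root 36: left subtree has 3 nodes {6, 10, 3}, right has 5 {30, 21, 24, 4, 32}.
  Root 6: left subtree has 0 nodes { }, right has 2 {10, 3}.
    Root 10: left subtree has 0 nodes { }, right has 1 {3}.
  Root 4: left subtree has 3 nodes {30, 21, 24}, right has 1 {32}.
    Root 21: left subtree has 1 node {30}, right has 1 {24}.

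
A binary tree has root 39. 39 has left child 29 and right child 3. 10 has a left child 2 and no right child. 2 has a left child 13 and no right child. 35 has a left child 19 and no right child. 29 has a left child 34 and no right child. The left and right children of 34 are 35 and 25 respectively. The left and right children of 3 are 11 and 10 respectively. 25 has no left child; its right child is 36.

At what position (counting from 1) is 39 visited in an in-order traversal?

In-order visits the left subtree, then the node, then the right subtree.
At 39: go left to 29.
  At 29: go left to 34.
    At 34: go left to 35.
      At 35: go left to 19.
        19 is a leaf — visit 19.
      Visit 35.
      At 35: no right child.
    Visit 34.
    At 34: go right to 25.
      At 25: no left child.
      Visit 25.
      At 25: go right to 36.
        36 is a leaf — visit 36.
  Visit 29.
  At 29: no right child.
Visit 39.
At 39: go right to 3.
  At 3: go left to 11.
    11 is a leaf — visit 11.
  Visit 3.
  At 3: go right to 10.
    At 10: go left to 2.
      At 2: go left to 13.
        13 is a leaf — visit 13.
      Visit 2.
      At 2: no right child.
    Visit 10.
    At 10: no right child.
Full in-order sequence: 19, 35, 34, 25, 36, 29, 39, 11, 3, 13, 2, 10.

7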